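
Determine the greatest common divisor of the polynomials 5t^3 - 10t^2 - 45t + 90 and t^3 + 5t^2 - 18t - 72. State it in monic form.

t + 3

Repeated division with remainder:
  5t^3 - 10t^2 - 45t + 90 = (5)(t^3 + 5t^2 - 18t - 72) + (-35t^2 + 45t + 450)
  t^3 + 5t^2 - 18t - 72 = (-(1/35)t - 44/245)(-35t^2 + 45t + 450) + ((144/49)t + 432/49)
  -35t^2 + 45t + 450 = (-(1715/144)t + 1225/24)((144/49)t + 432/49) + (0)
Last nonzero remainder: (144/49)t + 432/49. Dividing through by 144/49 gives the monic gcd t + 3.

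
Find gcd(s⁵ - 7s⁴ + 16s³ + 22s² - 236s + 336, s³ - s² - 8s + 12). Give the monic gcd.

s² + s - 6

By polynomial division,
  s⁵ - 7s⁴ + 16s³ + 22s² - 236s + 336 = (s² - 6s + 18)(s³ - s² - 8s + 12) + (-20s² - 20s + 120)
  s³ - s² - 8s + 12 = (-(1/20)s + 1/10)(-20s² - 20s + 120) + (0)
Last nonzero remainder: -20s² - 20s + 120. Dividing through by -20 gives the monic gcd s² + s - 6.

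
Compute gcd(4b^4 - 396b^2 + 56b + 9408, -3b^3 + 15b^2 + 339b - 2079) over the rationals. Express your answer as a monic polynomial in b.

By polynomial division,
  4b^4 - 396b^2 + 56b + 9408 = (-(4/3)b - 20/3)(-3b^3 + 15b^2 + 339b - 2079) + (156b^2 - 456b - 4452)
  -3b^3 + 15b^2 + 339b - 2079 = (-(1/52)b + 27/676)(156b^2 - 456b - 4452) + ((45900/169)b - 321300/169)
  156b^2 - 456b - 4452 = ((2197/3825)b + 8957/3825)((45900/169)b - 321300/169) + (0)
Last nonzero remainder: (45900/169)b - 321300/169. Dividing through by 45900/169 gives the monic gcd b - 7.

b - 7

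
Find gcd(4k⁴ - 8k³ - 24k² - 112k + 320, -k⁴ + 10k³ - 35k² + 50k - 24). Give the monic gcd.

Apply the Euclidean algorithm:
  4k⁴ - 8k³ - 24k² - 112k + 320 = (-4)(-k⁴ + 10k³ - 35k² + 50k - 24) + (32k³ - 164k² + 88k + 224)
  -k⁴ + 10k³ - 35k² + 50k - 24 = (-(1/32)k + 39/256)(32k³ - 164k² + 88k + 224) + (-(465/64)k² + (1395/32)k - 465/8)
  32k³ - 164k² + 88k + 224 = (-(2048/465)k - 1792/465)(-(465/64)k² + (1395/32)k - 465/8) + (0)
Last nonzero remainder: -(465/64)k² + (1395/32)k - 465/8. Dividing through by -465/64 gives the monic gcd k² - 6k + 8.

k² - 6k + 8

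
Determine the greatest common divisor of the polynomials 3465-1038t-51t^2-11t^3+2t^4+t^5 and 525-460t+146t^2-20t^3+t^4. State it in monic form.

Euclidean algorithm in ℚ[t]:
  t^5+2t^4-11t^3-51t^2-1038t+3465 = (t+22)(t^4-20t^3+146t^2-460t+525) + (283t^3-2803t^2+8557t-8085)
  t^4-20t^3+146t^2-460t+525 = ((1/283)t-2857/80089)(283t^3-2803t^2+8557t-8085) + ((1263192/80089)t^2-(10105536/80089)t+18947880/80089)
  283t^3-2803t^2+8557t-8085 = ((22665187/1263192)t-6166853/180456)((1263192/80089)t^2-(10105536/80089)t+18947880/80089) + (0)
Last nonzero remainder: (1263192/80089)t^2-(10105536/80089)t+18947880/80089. Dividing through by 1263192/80089 gives the monic gcd t^2-8t+15.

15-8t+t^2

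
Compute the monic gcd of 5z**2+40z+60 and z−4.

1

By polynomial division,
  5z**2+40z+60 = (5z+60)(z−4) + (300)
  z−4 = ((1/300)z−1/75)(300) + (0)
The last nonzero remainder is the constant 300, so the polynomials are coprime and gcd = 1.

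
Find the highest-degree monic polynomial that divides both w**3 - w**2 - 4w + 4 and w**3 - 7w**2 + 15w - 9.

w - 1

Repeated division with remainder:
  w**3 - w**2 - 4w + 4 = (w**3 - 7w**2 + 15w - 9) + (6w**2 - 19w + 13)
  w**3 - 7w**2 + 15w - 9 = ((1/6)w - 23/36)(6w**2 - 19w + 13) + ((25/36)w - 25/36)
  6w**2 - 19w + 13 = ((216/25)w - 468/25)((25/36)w - 25/36) + (0)
Last nonzero remainder: (25/36)w - 25/36. Dividing through by 25/36 gives the monic gcd w - 1.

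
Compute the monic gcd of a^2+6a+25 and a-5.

Repeated division with remainder:
  a^2+6a+25 = (a+11)(a-5) + (80)
  a-5 = ((1/80)a-1/16)(80) + (0)
The last nonzero remainder is the constant 80, so the polynomials are coprime and gcd = 1.

1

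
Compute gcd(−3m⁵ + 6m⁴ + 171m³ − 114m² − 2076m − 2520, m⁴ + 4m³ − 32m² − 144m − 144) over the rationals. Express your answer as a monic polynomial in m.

Euclidean algorithm in ℚ[m]:
  −3m⁵ + 6m⁴ + 171m³ − 114m² − 2076m − 2520 = (−3m + 18)(m⁴ + 4m³ − 32m² − 144m − 144) + (3m³ + 30m² + 84m + 72)
  m⁴ + 4m³ − 32m² − 144m − 144 = ((1/3)m − 2)(3m³ + 30m² + 84m + 72) + (0)
Last nonzero remainder: 3m³ + 30m² + 84m + 72. Dividing through by 3 gives the monic gcd m³ + 10m² + 28m + 24.

m³ + 10m² + 28m + 24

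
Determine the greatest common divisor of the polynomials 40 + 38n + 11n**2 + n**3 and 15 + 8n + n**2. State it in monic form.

5 + n

Repeated division with remainder:
  n**3 + 11n**2 + 38n + 40 = (n + 3)(n**2 + 8n + 15) + (-n - 5)
  n**2 + 8n + 15 = (-n - 3)(-n - 5) + (0)
Last nonzero remainder: -n - 5. Dividing through by -1 gives the monic gcd n + 5.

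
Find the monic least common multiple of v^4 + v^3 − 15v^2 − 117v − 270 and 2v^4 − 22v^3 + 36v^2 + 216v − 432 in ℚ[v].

Apply the Euclidean algorithm:
  v^4 + v^3 − 15v^2 − 117v − 270 = (1/2)(2v^4 − 22v^3 + 36v^2 + 216v − 432) + (12v^3 − 33v^2 − 225v − 54)
  2v^4 − 22v^3 + 36v^2 + 216v − 432 = ((1/6)v − 11/8)(12v^3 − 33v^2 − 225v − 54) + ((225/8)v^2 − (675/8)v − 2025/4)
  12v^3 − 33v^2 − 225v − 54 = ((32/75)v + 8/75)((225/8)v^2 − (675/8)v − 2025/4) + (0)
Last nonzero remainder: (225/8)v^2 − (675/8)v − 2025/4. Dividing through by 225/8 gives the monic gcd v^2 − 3v − 18.
Then lcm(f, g) = f·g / gcd(f, g); expanding and making the result monic gives the answer.

v^6 − 7v^5 − 11v^4 + 15v^3 + 486v^2 + 756v − 3240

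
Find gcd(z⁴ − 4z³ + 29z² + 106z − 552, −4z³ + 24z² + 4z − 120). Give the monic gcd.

z − 3

By polynomial division,
  z⁴ − 4z³ + 29z² + 106z − 552 = (−(1/4)z − 1/2)(−4z³ + 24z² + 4z − 120) + (42z² + 78z − 612)
  −4z³ + 24z² + 4z − 120 = (−(2/21)z + 110/147)(42z² + 78z − 612) + (−(5520/49)z + 16560/49)
  42z² + 78z − 612 = (−(343/920)z − 833/460)(−(5520/49)z + 16560/49) + (0)
Last nonzero remainder: −(5520/49)z + 16560/49. Dividing through by −5520/49 gives the monic gcd z − 3.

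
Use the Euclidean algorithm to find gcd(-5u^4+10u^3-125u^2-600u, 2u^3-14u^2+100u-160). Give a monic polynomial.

u^2-5u+40

Apply the Euclidean algorithm:
  -5u^4+10u^3-125u^2-600u = (-(5/2)u-25/2)(2u^3-14u^2+100u-160) + (-50u^2+250u-2000)
  2u^3-14u^2+100u-160 = (-(1/25)u+2/25)(-50u^2+250u-2000) + (0)
Last nonzero remainder: -50u^2+250u-2000. Dividing through by -50 gives the monic gcd u^2-5u+40.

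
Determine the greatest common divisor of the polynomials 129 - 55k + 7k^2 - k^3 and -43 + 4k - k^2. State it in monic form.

Euclidean algorithm in ℚ[k]:
  -k^3 + 7k^2 - 55k + 129 = (k - 3)(-k^2 + 4k - 43) + (0)
Last nonzero remainder: -k^2 + 4k - 43. Dividing through by -1 gives the monic gcd k^2 - 4k + 43.

43 - 4k + k^2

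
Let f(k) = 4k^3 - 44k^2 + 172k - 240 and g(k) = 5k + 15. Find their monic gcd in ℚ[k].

1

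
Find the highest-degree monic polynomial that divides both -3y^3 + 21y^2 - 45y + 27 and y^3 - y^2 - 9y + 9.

y^2 - 4y + 3

By polynomial division,
  -3y^3 + 21y^2 - 45y + 27 = (-3)(y^3 - y^2 - 9y + 9) + (18y^2 - 72y + 54)
  y^3 - y^2 - 9y + 9 = ((1/18)y + 1/6)(18y^2 - 72y + 54) + (0)
Last nonzero remainder: 18y^2 - 72y + 54. Dividing through by 18 gives the monic gcd y^2 - 4y + 3.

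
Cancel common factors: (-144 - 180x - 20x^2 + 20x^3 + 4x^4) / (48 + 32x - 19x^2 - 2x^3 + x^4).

By polynomial division,
  4x^4 + 20x^3 - 20x^2 - 180x - 144 = (4)(x^4 - 2x^3 - 19x^2 + 32x + 48) + (28x^3 + 56x^2 - 308x - 336)
  x^4 - 2x^3 - 19x^2 + 32x + 48 = ((1/28)x - 1/7)(28x^3 + 56x^2 - 308x - 336) + (0)
Last nonzero remainder: 28x^3 + 56x^2 - 308x - 336. Dividing through by 28 gives the monic gcd x^3 + 2x^2 - 11x - 12.
Cancel x^3 + 2x^2 - 11x - 12 from numerator and denominator to get the reduced form.

(12 + 4x)/(-4 + x)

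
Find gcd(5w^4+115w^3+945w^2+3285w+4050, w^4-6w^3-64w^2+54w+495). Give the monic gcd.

Repeated division with remainder:
  5w^4+115w^3+945w^2+3285w+4050 = (5)(w^4-6w^3-64w^2+54w+495) + (145w^3+1265w^2+3015w+1575)
  w^4-6w^3-64w^2+54w+495 = ((1/145)w-427/4205)(145w^3+1265w^2+3015w+1575) + ((36720/841)w^2+(293760/841)w+550800/841)
  145w^3+1265w^2+3015w+1575 = ((24389/7344)w+5887/2448)((36720/841)w^2+(293760/841)w+550800/841) + (0)
Last nonzero remainder: (36720/841)w^2+(293760/841)w+550800/841. Dividing through by 36720/841 gives the monic gcd w^2+8w+15.

w^2+8w+15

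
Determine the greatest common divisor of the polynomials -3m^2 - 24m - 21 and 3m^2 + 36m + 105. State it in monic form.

Euclidean algorithm in ℚ[m]:
  -3m^2 - 24m - 21 = (-1)(3m^2 + 36m + 105) + (12m + 84)
  3m^2 + 36m + 105 = ((1/4)m + 5/4)(12m + 84) + (0)
Last nonzero remainder: 12m + 84. Dividing through by 12 gives the monic gcd m + 7.

m + 7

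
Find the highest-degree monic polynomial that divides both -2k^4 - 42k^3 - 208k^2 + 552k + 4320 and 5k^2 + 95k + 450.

Apply the Euclidean algorithm:
  -2k^4 - 42k^3 - 208k^2 + 552k + 4320 = (-(2/5)k^2 - (4/5)k + 48/5)(5k^2 + 95k + 450) + (0)
Last nonzero remainder: 5k^2 + 95k + 450. Dividing through by 5 gives the monic gcd k^2 + 19k + 90.

k^2 + 19k + 90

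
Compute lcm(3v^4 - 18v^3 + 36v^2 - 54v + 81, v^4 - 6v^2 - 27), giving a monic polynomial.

Apply the Euclidean algorithm:
  3v^4 - 18v^3 + 36v^2 - 54v + 81 = (3)(v^4 - 6v^2 - 27) + (-18v^3 + 54v^2 - 54v + 162)
  v^4 - 6v^2 - 27 = (-(1/18)v - 1/6)(-18v^3 + 54v^2 - 54v + 162) + (0)
Last nonzero remainder: -18v^3 + 54v^2 - 54v + 162. Dividing through by -18 gives the monic gcd v^3 - 3v^2 + 3v - 9.
Then lcm(f, g) = f·g / gcd(f, g); expanding and making the result monic gives the answer.

v^5 - 3v^4 - 6v^3 + 18v^2 - 27v + 81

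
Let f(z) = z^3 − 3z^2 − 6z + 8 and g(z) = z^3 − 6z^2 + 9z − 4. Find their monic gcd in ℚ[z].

z^2 − 5z + 4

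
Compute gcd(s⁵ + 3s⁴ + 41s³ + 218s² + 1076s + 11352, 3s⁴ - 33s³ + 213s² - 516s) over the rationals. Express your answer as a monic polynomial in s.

s² - 7s + 43

Euclidean algorithm in ℚ[s]:
  s⁵ + 3s⁴ + 41s³ + 218s² + 1076s + 11352 = ((1/3)s + 14/3)(3s⁴ - 33s³ + 213s² - 516s) + (124s³ - 604s² + 3484s + 11352)
  3s⁴ - 33s³ + 213s² - 516s = ((3/124)s - 285/1922)(124s³ - 604s² + 3484s + 11352) + ((37620/961)s² - (263340/961)s + 1617660/961)
  124s³ - 604s² + 3484s + 11352 = ((29791/9405)s + 1922/285)((37620/961)s² - (263340/961)s + 1617660/961) + (0)
Last nonzero remainder: (37620/961)s² - (263340/961)s + 1617660/961. Dividing through by 37620/961 gives the monic gcd s² - 7s + 43.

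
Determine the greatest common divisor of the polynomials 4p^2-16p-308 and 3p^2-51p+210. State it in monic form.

By polynomial division,
  4p^2-16p-308 = (4/3)(3p^2-51p+210) + (52p-588)
  3p^2-51p+210 = ((3/52)p-111/338)(52p-588) + (2856/169)
  52p-588 = ((2197/714)p-1183/34)(2856/169) + (0)
The last nonzero remainder is the constant 2856/169, so the polynomials are coprime and gcd = 1.

1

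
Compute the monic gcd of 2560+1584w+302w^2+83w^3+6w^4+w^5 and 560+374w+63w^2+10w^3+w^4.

By polynomial division,
  w^5+6w^4+83w^3+302w^2+1584w+2560 = (w-4)(w^4+10w^3+63w^2+374w+560) + (60w^3+180w^2+2520w+4800)
  w^4+10w^3+63w^2+374w+560 = ((1/60)w+7/60)(60w^3+180w^2+2520w+4800) + (0)
Last nonzero remainder: 60w^3+180w^2+2520w+4800. Dividing through by 60 gives the monic gcd w^3+3w^2+42w+80.

80+42w+3w^2+w^3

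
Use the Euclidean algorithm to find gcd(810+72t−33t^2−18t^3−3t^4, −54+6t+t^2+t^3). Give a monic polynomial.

Euclidean algorithm in ℚ[t]:
  −3t^4−18t^3−33t^2+72t+810 = (−3t−15)(t^3+t^2+6t−54) + (0)
The last nonzero remainder t^3+t^2+6t−54 is already monic.

−54+6t+t^2+t^3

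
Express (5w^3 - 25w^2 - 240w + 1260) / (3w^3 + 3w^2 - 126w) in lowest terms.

Repeated division with remainder:
  5w^3 - 25w^2 - 240w + 1260 = (5/3)(3w^3 + 3w^2 - 126w) + (-30w^2 - 30w + 1260)
  3w^3 + 3w^2 - 126w = (-(1/10)w)(-30w^2 - 30w + 1260) + (0)
Last nonzero remainder: -30w^2 - 30w + 1260. Dividing through by -30 gives the monic gcd w^2 + w - 42.
Cancel w^2 + w - 42 from numerator and denominator to get the reduced form.

(5w - 30)/(3w)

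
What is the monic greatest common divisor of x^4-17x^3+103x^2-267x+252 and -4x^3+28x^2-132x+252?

x-3

Apply the Euclidean algorithm:
  x^4-17x^3+103x^2-267x+252 = (-(1/4)x+5/2)(-4x^3+28x^2-132x+252) + (126x-378)
  -4x^3+28x^2-132x+252 = (-(2/63)x^2+(8/63)x-2/3)(126x-378) + (0)
Last nonzero remainder: 126x-378. Dividing through by 126 gives the monic gcd x-3.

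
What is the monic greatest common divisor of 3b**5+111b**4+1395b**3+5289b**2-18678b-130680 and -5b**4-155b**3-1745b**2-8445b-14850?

b**2+20b+99

Euclidean algorithm in ℚ[b]:
  3b**5+111b**4+1395b**3+5289b**2-18678b-130680 = (-(3/5)b-18/5)(-5b**4-155b**3-1745b**2-8445b-14850) + (-210b**3-6060b**2-57990b-184140)
  -5b**4-155b**3-1745b**2-8445b-14850 = ((1/42)b+5/98)(-210b**3-6060b**2-57990b-184140) + (-(2700/49)b**2-(54000/49)b-267300/49)
  -210b**3-6060b**2-57990b-184140 = ((343/90)b+1519/45)(-(2700/49)b**2-(54000/49)b-267300/49) + (0)
Last nonzero remainder: -(2700/49)b**2-(54000/49)b-267300/49. Dividing through by -2700/49 gives the monic gcd b**2+20b+99.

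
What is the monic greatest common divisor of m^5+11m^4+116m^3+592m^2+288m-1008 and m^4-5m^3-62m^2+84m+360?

m^2+8m+12

Repeated division with remainder:
  m^5+11m^4+116m^3+592m^2+288m-1008 = (m+16)(m^4-5m^3-62m^2+84m+360) + (258m^3+1500m^2-1416m-6768)
  m^4-5m^3-62m^2+84m+360 = ((1/258)m-155/3698)(258m^3+1500m^2-1416m-6768) + ((11760/1849)m^2+(94080/1849)m+141120/1849)
  258m^3+1500m^2-1416m-6768 = ((79507/1960)m-86903/980)((11760/1849)m^2+(94080/1849)m+141120/1849) + (0)
Last nonzero remainder: (11760/1849)m^2+(94080/1849)m+141120/1849. Dividing through by 11760/1849 gives the monic gcd m^2+8m+12.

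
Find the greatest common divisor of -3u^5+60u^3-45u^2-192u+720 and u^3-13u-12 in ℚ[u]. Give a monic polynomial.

u^2-u-12

Repeated division with remainder:
  -3u^5+60u^3-45u^2-192u+720 = (-3u^2+21)(u^3-13u-12) + (-81u^2+81u+972)
  u^3-13u-12 = (-(1/81)u-1/81)(-81u^2+81u+972) + (0)
Last nonzero remainder: -81u^2+81u+972. Dividing through by -81 gives the monic gcd u^2-u-12.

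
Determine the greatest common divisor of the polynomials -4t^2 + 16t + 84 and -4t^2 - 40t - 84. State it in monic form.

Euclidean algorithm in ℚ[t]:
  -4t^2 + 16t + 84 = (-4t^2 - 40t - 84) + (56t + 168)
  -4t^2 - 40t - 84 = (-(1/14)t - 1/2)(56t + 168) + (0)
Last nonzero remainder: 56t + 168. Dividing through by 56 gives the monic gcd t + 3.

t + 3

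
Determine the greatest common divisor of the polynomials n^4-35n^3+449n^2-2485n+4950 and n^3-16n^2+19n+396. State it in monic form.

n^2-20n+99

Apply the Euclidean algorithm:
  n^4-35n^3+449n^2-2485n+4950 = (n-19)(n^3-16n^2+19n+396) + (126n^2-2520n+12474)
  n^3-16n^2+19n+396 = ((1/126)n+2/63)(126n^2-2520n+12474) + (0)
Last nonzero remainder: 126n^2-2520n+12474. Dividing through by 126 gives the monic gcd n^2-20n+99.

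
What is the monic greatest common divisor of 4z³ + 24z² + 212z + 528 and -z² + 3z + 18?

z + 3

Apply the Euclidean algorithm:
  4z³ + 24z² + 212z + 528 = (-4z - 36)(-z² + 3z + 18) + (392z + 1176)
  -z² + 3z + 18 = (-(1/392)z + 3/196)(392z + 1176) + (0)
Last nonzero remainder: 392z + 1176. Dividing through by 392 gives the monic gcd z + 3.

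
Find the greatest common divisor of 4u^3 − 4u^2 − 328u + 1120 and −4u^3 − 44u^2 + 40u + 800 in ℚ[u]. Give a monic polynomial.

Apply the Euclidean algorithm:
  4u^3 − 4u^2 − 328u + 1120 = (−1)(−4u^3 − 44u^2 + 40u + 800) + (−48u^2 − 288u + 1920)
  −4u^3 − 44u^2 + 40u + 800 = ((1/12)u + 5/12)(−48u^2 − 288u + 1920) + (0)
Last nonzero remainder: −48u^2 − 288u + 1920. Dividing through by −48 gives the monic gcd u^2 + 6u − 40.

u^2 + 6u − 40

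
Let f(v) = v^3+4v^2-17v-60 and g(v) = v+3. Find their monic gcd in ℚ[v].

v+3

Apply the Euclidean algorithm:
  v^3+4v^2-17v-60 = (v^2+v-20)(v+3) + (0)
The last nonzero remainder v+3 is already monic.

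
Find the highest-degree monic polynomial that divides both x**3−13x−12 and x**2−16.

Repeated division with remainder:
  x**3−13x−12 = (x)(x**2−16) + (3x−12)
  x**2−16 = ((1/3)x+4/3)(3x−12) + (0)
Last nonzero remainder: 3x−12. Dividing through by 3 gives the monic gcd x−4.

x−4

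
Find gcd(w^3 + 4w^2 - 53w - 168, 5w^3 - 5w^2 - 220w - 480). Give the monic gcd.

Repeated division with remainder:
  w^3 + 4w^2 - 53w - 168 = (1/5)(5w^3 - 5w^2 - 220w - 480) + (5w^2 - 9w - 72)
  5w^3 - 5w^2 - 220w - 480 = (w + 4/5)(5w^2 - 9w - 72) + (-(704/5)w - 2112/5)
  5w^2 - 9w - 72 = (-(25/704)w + 15/88)(-(704/5)w - 2112/5) + (0)
Last nonzero remainder: -(704/5)w - 2112/5. Dividing through by -704/5 gives the monic gcd w + 3.

w + 3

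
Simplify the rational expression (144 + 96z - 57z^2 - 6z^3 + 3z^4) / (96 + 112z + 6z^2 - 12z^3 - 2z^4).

Apply the Euclidean algorithm:
  3z^4 - 6z^3 - 57z^2 + 96z + 144 = (-3/2)(-2z^4 - 12z^3 + 6z^2 + 112z + 96) + (-24z^3 - 48z^2 + 264z + 288)
  -2z^4 - 12z^3 + 6z^2 + 112z + 96 = ((1/12)z + 1/3)(-24z^3 - 48z^2 + 264z + 288) + (0)
Last nonzero remainder: -24z^3 - 48z^2 + 264z + 288. Dividing through by -24 gives the monic gcd z^3 + 2z^2 - 11z - 12.
Cancel z^3 + 2z^2 - 11z - 12 from numerator and denominator to get the reduced form.

(12 - 3z)/(8 + 2z)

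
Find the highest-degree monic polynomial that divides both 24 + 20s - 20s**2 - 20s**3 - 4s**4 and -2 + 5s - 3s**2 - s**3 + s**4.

-2 + s + s**2

Euclidean algorithm in ℚ[s]:
  -4s**4 - 20s**3 - 20s**2 + 20s + 24 = (-4)(s**4 - s**3 - 3s**2 + 5s - 2) + (-24s**3 - 32s**2 + 40s + 16)
  s**4 - s**3 - 3s**2 + 5s - 2 = (-(1/24)s + 7/72)(-24s**3 - 32s**2 + 40s + 16) + ((16/9)s**2 + (16/9)s - 32/9)
  -24s**3 - 32s**2 + 40s + 16 = (-(27/2)s - 9/2)((16/9)s**2 + (16/9)s - 32/9) + (0)
Last nonzero remainder: (16/9)s**2 + (16/9)s - 32/9. Dividing through by 16/9 gives the monic gcd s**2 + s - 2.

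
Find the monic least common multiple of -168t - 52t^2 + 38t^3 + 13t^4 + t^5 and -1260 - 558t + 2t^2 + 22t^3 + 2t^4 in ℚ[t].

Euclidean algorithm in ℚ[t]:
  t^5 + 13t^4 + 38t^3 - 52t^2 - 168t = ((1/2)t + 1)(2t^4 + 22t^3 + 2t^2 - 558t - 1260) + (15t^3 + 225t^2 + 1020t + 1260)
  2t^4 + 22t^3 + 2t^2 - 558t - 1260 = ((2/15)t - 8/15)(15t^3 + 225t^2 + 1020t + 1260) + (-14t^2 - 182t - 588)
  15t^3 + 225t^2 + 1020t + 1260 = (-(15/14)t - 15/7)(-14t^2 - 182t - 588) + (0)
Last nonzero remainder: -14t^2 - 182t - 588. Dividing through by -14 gives the monic gcd t^2 + 13t + 42.
Then lcm(f, g) = f·g / gcd(f, g); expanding and making the result monic gives the answer.

2520t + 1116t^2 - 634t^3 - 323t^4 - 3t^5 + 11t^6 + t^7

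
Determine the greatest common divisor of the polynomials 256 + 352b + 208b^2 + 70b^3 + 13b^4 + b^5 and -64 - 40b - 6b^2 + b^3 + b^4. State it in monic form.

16 + 14b + 5b^2 + b^3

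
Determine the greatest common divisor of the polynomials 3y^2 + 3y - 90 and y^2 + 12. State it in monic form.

By polynomial division,
  3y^2 + 3y - 90 = (3)(y^2 + 12) + (3y - 126)
  y^2 + 12 = ((1/3)y + 14)(3y - 126) + (1776)
  3y - 126 = ((1/592)y - 21/296)(1776) + (0)
The last nonzero remainder is the constant 1776, so the polynomials are coprime and gcd = 1.

1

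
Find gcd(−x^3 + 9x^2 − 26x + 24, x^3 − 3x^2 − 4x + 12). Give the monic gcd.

x^2 − 5x + 6

Apply the Euclidean algorithm:
  −x^3 + 9x^2 − 26x + 24 = (−1)(x^3 − 3x^2 − 4x + 12) + (6x^2 − 30x + 36)
  x^3 − 3x^2 − 4x + 12 = ((1/6)x + 1/3)(6x^2 − 30x + 36) + (0)
Last nonzero remainder: 6x^2 − 30x + 36. Dividing through by 6 gives the monic gcd x^2 − 5x + 6.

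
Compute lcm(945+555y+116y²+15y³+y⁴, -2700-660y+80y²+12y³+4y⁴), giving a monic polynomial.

-4725-1830y-25y²+41y³+10y⁴+y⁵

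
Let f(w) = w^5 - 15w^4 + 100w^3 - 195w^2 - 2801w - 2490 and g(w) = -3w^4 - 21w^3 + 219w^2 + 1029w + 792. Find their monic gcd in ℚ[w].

w^2 + 4w + 3

Apply the Euclidean algorithm:
  w^5 - 15w^4 + 100w^3 - 195w^2 - 2801w - 2490 = (-(1/3)w + 22/3)(-3w^4 - 21w^3 + 219w^2 + 1029w + 792) + (327w^3 - 1458w^2 - 10083w - 8298)
  -3w^4 - 21w^3 + 219w^2 + 1029w + 792 = (-(1/109)w - 1249/11881)(327w^3 - 1458w^2 - 10083w - 8298) + (-(318150/11881)w^2 - (1272600/11881)w - 954450/11881)
  327w^3 - 1458w^2 - 10083w - 8298 = (-(1295029/106050)w + 5477141/53025)(-(318150/11881)w^2 - (1272600/11881)w - 954450/11881) + (0)
Last nonzero remainder: -(318150/11881)w^2 - (1272600/11881)w - 954450/11881. Dividing through by -318150/11881 gives the monic gcd w^2 + 4w + 3.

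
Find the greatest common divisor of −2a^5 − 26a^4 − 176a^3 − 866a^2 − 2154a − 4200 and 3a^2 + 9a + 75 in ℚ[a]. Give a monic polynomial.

Euclidean algorithm in ℚ[a]:
  −2a^5 − 26a^4 − 176a^3 − 866a^2 − 2154a − 4200 = (−(2/3)a^3 − (20/3)a^2 − 22a − 56)(3a^2 + 9a + 75) + (0)
Last nonzero remainder: 3a^2 + 9a + 75. Dividing through by 3 gives the monic gcd a^2 + 3a + 25.

a^2 + 3a + 25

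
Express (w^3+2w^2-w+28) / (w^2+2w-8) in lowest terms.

(w^2-2w+7)/(w-2)

Repeated division with remainder:
  w^3+2w^2-w+28 = (w)(w^2+2w-8) + (7w+28)
  w^2+2w-8 = ((1/7)w-2/7)(7w+28) + (0)
Last nonzero remainder: 7w+28. Dividing through by 7 gives the monic gcd w+4.
Cancel w+4 from numerator and denominator to get the reduced form.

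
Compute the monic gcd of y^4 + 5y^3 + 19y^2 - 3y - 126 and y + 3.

y + 3

Repeated division with remainder:
  y^4 + 5y^3 + 19y^2 - 3y - 126 = (y^3 + 2y^2 + 13y - 42)(y + 3) + (0)
The last nonzero remainder y + 3 is already monic.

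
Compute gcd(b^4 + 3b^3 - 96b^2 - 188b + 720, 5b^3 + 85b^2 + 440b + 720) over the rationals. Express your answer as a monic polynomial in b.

b + 4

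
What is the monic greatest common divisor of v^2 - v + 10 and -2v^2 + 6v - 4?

1

By polynomial division,
  v^2 - v + 10 = (-1/2)(-2v^2 + 6v - 4) + (2v + 8)
  -2v^2 + 6v - 4 = (-v + 7)(2v + 8) + (-60)
  2v + 8 = (-(1/30)v - 2/15)(-60) + (0)
The last nonzero remainder is the constant -60, so the polynomials are coprime and gcd = 1.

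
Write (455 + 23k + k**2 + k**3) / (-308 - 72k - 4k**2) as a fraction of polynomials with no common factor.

Apply the Euclidean algorithm:
  k**3 + k**2 + 23k + 455 = (-(1/4)k + 17/4)(-4k**2 - 72k - 308) + (252k + 1764)
  -4k**2 - 72k - 308 = (-(1/63)k - 11/63)(252k + 1764) + (0)
Last nonzero remainder: 252k + 1764. Dividing through by 252 gives the monic gcd k + 7.
Cancel k + 7 from numerator and denominator to get the reduced form.

(-65 + 6k - k**2)/(44 + 4k)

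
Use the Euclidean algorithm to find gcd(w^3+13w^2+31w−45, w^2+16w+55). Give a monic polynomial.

By polynomial division,
  w^3+13w^2+31w−45 = (w−3)(w^2+16w+55) + (24w+120)
  w^2+16w+55 = ((1/24)w+11/24)(24w+120) + (0)
Last nonzero remainder: 24w+120. Dividing through by 24 gives the monic gcd w+5.

w+5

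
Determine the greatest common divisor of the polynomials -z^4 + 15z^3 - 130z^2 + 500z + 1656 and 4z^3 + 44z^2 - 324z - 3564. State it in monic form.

Euclidean algorithm in ℚ[z]:
  -z^4 + 15z^3 - 130z^2 + 500z + 1656 = (-(1/4)z + 13/2)(4z^3 + 44z^2 - 324z - 3564) + (-497z^2 + 1715z + 24822)
  4z^3 + 44z^2 - 324z - 3564 = (-(4/497)z - 4104/35287)(-497z^2 + 1715z + 24822) + ((379260/5041)z - 3413340/5041)
  -497z^2 + 1715z + 24822 = (-(357911/54180)z - 993077/27090)((379260/5041)z - 3413340/5041) + (0)
Last nonzero remainder: (379260/5041)z - 3413340/5041. Dividing through by 379260/5041 gives the monic gcd z - 9.

z - 9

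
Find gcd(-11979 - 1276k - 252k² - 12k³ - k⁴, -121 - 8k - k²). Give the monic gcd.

121 + 8k + k²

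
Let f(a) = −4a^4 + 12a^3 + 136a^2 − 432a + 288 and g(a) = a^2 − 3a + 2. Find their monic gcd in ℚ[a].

a^2 − 3a + 2

Apply the Euclidean algorithm:
  −4a^4 + 12a^3 + 136a^2 − 432a + 288 = (−4a^2 + 144)(a^2 − 3a + 2) + (0)
The last nonzero remainder a^2 − 3a + 2 is already monic.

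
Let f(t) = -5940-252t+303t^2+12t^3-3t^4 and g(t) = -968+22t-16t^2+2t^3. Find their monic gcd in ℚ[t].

By polynomial division,
  -3t^4+12t^3+303t^2-252t-5940 = (-(3/2)t-6)(2t^3-16t^2+22t-968) + (240t^2-1572t-11748)
  2t^3-16t^2+22t-968 = ((1/120)t-29/2400)(240t^2-1572t-11748) + ((20181/200)t-221991/200)
  240t^2-1572t-11748 = ((16000/6727)t+71200/6727)((20181/200)t-221991/200) + (0)
Last nonzero remainder: (20181/200)t-221991/200. Dividing through by 20181/200 gives the monic gcd t-11.

-11+t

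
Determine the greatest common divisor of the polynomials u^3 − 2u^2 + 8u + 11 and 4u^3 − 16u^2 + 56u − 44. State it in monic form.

u^2 − 3u + 11

Apply the Euclidean algorithm:
  u^3 − 2u^2 + 8u + 11 = (1/4)(4u^3 − 16u^2 + 56u − 44) + (2u^2 − 6u + 22)
  4u^3 − 16u^2 + 56u − 44 = (2u − 2)(2u^2 − 6u + 22) + (0)
Last nonzero remainder: 2u^2 − 6u + 22. Dividing through by 2 gives the monic gcd u^2 − 3u + 11.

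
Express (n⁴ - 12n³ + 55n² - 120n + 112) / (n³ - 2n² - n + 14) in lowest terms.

(n² - 8n + 16)/(n + 2)

Repeated division with remainder:
  n⁴ - 12n³ + 55n² - 120n + 112 = (n - 10)(n³ - 2n² - n + 14) + (36n² - 144n + 252)
  n³ - 2n² - n + 14 = ((1/36)n + 1/18)(36n² - 144n + 252) + (0)
Last nonzero remainder: 36n² - 144n + 252. Dividing through by 36 gives the monic gcd n² - 4n + 7.
Cancel n² - 4n + 7 from numerator and denominator to get the reduced form.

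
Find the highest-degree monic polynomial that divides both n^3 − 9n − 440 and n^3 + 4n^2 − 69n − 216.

n − 8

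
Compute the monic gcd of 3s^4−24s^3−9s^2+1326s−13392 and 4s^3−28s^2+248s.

s^2−7s+62

Euclidean algorithm in ℚ[s]:
  3s^4−24s^3−9s^2+1326s−13392 = ((3/4)s−3/4)(4s^3−28s^2+248s) + (−216s^2+1512s−13392)
  4s^3−28s^2+248s = (−(1/54)s)(−216s^2+1512s−13392) + (0)
Last nonzero remainder: −216s^2+1512s−13392. Dividing through by −216 gives the monic gcd s^2−7s+62.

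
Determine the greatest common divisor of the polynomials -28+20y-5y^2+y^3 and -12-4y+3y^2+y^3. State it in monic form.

-2+y

Apply the Euclidean algorithm:
  y^3-5y^2+20y-28 = (y^3+3y^2-4y-12) + (-8y^2+24y-16)
  y^3+3y^2-4y-12 = (-(1/8)y-3/4)(-8y^2+24y-16) + (12y-24)
  -8y^2+24y-16 = (-(2/3)y+2/3)(12y-24) + (0)
Last nonzero remainder: 12y-24. Dividing through by 12 gives the monic gcd y-2.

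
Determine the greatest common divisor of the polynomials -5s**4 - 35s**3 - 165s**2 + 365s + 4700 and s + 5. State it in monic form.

By polynomial division,
  -5s**4 - 35s**3 - 165s**2 + 365s + 4700 = (-5s**3 - 10s**2 - 115s + 940)(s + 5) + (0)
The last nonzero remainder s + 5 is already monic.

s + 5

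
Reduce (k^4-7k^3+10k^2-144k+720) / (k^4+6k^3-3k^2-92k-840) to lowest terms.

Repeated division with remainder:
  k^4-7k^3+10k^2-144k+720 = (k^4+6k^3-3k^2-92k-840) + (-13k^3+13k^2-52k+1560)
  k^4+6k^3-3k^2-92k-840 = (-(1/13)k-7/13)(-13k^3+13k^2-52k+1560) + (0)
Last nonzero remainder: -13k^3+13k^2-52k+1560. Dividing through by -13 gives the monic gcd k^3-k^2+4k-120.
Cancel k^3-k^2+4k-120 from numerator and denominator to get the reduced form.

(k-6)/(k+7)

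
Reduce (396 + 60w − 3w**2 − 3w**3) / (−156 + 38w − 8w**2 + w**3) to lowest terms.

(−66 − 21w − 3w**2)/(26 − 2w + w**2)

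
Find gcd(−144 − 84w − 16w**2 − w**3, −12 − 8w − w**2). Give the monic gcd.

Repeated division with remainder:
  −w**3 − 16w**2 − 84w − 144 = (w + 8)(−w**2 − 8w − 12) + (−8w − 48)
  −w**2 − 8w − 12 = ((1/8)w + 1/4)(−8w − 48) + (0)
Last nonzero remainder: −8w − 48. Dividing through by −8 gives the monic gcd w + 6.

6 + w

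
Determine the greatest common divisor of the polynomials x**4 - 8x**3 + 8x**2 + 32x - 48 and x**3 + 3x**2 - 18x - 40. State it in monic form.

Apply the Euclidean algorithm:
  x**4 - 8x**3 + 8x**2 + 32x - 48 = (x - 11)(x**3 + 3x**2 - 18x - 40) + (59x**2 - 126x - 488)
  x**3 + 3x**2 - 18x - 40 = ((1/59)x + 303/3481)(59x**2 - 126x - 488) + ((4312/3481)x + 8624/3481)
  59x**2 - 126x - 488 = ((205379/4312)x - 212341/1078)((4312/3481)x + 8624/3481) + (0)
Last nonzero remainder: (4312/3481)x + 8624/3481. Dividing through by 4312/3481 gives the monic gcd x + 2.

x + 2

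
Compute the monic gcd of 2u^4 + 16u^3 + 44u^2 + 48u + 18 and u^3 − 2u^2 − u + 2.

Apply the Euclidean algorithm:
  2u^4 + 16u^3 + 44u^2 + 48u + 18 = (2u + 20)(u^3 − 2u^2 − u + 2) + (86u^2 + 64u − 22)
  u^3 − 2u^2 − u + 2 = ((1/86)u − 59/1849)(86u^2 + 64u − 22) + ((2400/1849)u + 2400/1849)
  86u^2 + 64u − 22 = ((79507/1200)u − 20339/1200)((2400/1849)u + 2400/1849) + (0)
Last nonzero remainder: (2400/1849)u + 2400/1849. Dividing through by 2400/1849 gives the monic gcd u + 1.

u + 1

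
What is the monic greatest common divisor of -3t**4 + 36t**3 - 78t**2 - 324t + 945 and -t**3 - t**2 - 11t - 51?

Euclidean algorithm in ℚ[t]:
  -3t**4 + 36t**3 - 78t**2 - 324t + 945 = (3t - 39)(-t**3 - t**2 - 11t - 51) + (-84t**2 - 600t - 1044)
  -t**3 - t**2 - 11t - 51 = ((1/84)t - 43/588)(-84t**2 - 600t - 1044) + (-(2080/49)t - 6240/49)
  -84t**2 - 600t - 1044 = ((1029/520)t + 4263/520)(-(2080/49)t - 6240/49) + (0)
Last nonzero remainder: -(2080/49)t - 6240/49. Dividing through by -2080/49 gives the monic gcd t + 3.

t + 3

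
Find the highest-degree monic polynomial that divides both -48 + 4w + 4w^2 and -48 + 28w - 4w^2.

By polynomial division,
  4w^2 + 4w - 48 = (-1)(-4w^2 + 28w - 48) + (32w - 96)
  -4w^2 + 28w - 48 = (-(1/8)w + 1/2)(32w - 96) + (0)
Last nonzero remainder: 32w - 96. Dividing through by 32 gives the monic gcd w - 3.

-3 + w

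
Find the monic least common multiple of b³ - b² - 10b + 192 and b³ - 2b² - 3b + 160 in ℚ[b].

Repeated division with remainder:
  b³ - b² - 10b + 192 = (b³ - 2b² - 3b + 160) + (b² - 7b + 32)
  b³ - 2b² - 3b + 160 = (b + 5)(b² - 7b + 32) + (0)
The last nonzero remainder b² - 7b + 32 is already monic.
Then lcm(f, g) = f·g / gcd(f, g); expanding and making the result monic gives the answer.

b⁴ + 4b³ - 15b² + 142b + 960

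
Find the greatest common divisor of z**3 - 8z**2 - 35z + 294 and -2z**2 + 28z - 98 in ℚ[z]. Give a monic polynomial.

Repeated division with remainder:
  z**3 - 8z**2 - 35z + 294 = (-(1/2)z - 3)(-2z**2 + 28z - 98) + (0)
Last nonzero remainder: -2z**2 + 28z - 98. Dividing through by -2 gives the monic gcd z**2 - 14z + 49.

z**2 - 14z + 49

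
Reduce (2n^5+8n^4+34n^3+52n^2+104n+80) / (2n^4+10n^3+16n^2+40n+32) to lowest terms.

Repeated division with remainder:
  2n^5+8n^4+34n^3+52n^2+104n+80 = (n−1)(2n^4+10n^3+16n^2+40n+32) + (28n^3+28n^2+112n+112)
  2n^4+10n^3+16n^2+40n+32 = ((1/14)n+2/7)(28n^3+28n^2+112n+112) + (0)
Last nonzero remainder: 28n^3+28n^2+112n+112. Dividing through by 28 gives the monic gcd n^3+n^2+4n+4.
Cancel n^3+n^2+4n+4 from numerator and denominator to get the reduced form.

(n^2+3n+10)/(n+4)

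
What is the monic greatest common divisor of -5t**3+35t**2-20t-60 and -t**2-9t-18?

1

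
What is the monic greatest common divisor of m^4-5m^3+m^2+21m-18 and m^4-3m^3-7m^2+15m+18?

Euclidean algorithm in ℚ[m]:
  m^4-5m^3+m^2+21m-18 = (m^4-3m^3-7m^2+15m+18) + (-2m^3+8m^2+6m-36)
  m^4-3m^3-7m^2+15m+18 = (-(1/2)m-1/2)(-2m^3+8m^2+6m-36) + (0)
Last nonzero remainder: -2m^3+8m^2+6m-36. Dividing through by -2 gives the monic gcd m^3-4m^2-3m+18.

m^3-4m^2-3m+18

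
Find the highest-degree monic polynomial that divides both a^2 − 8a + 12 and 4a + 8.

Euclidean algorithm in ℚ[a]:
  a^2 − 8a + 12 = ((1/4)a − 5/2)(4a + 8) + (32)
  4a + 8 = ((1/8)a + 1/4)(32) + (0)
The last nonzero remainder is the constant 32, so the polynomials are coprime and gcd = 1.

1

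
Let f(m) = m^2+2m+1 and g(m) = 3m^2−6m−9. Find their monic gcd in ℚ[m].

m+1

Euclidean algorithm in ℚ[m]:
  m^2+2m+1 = (1/3)(3m^2−6m−9) + (4m+4)
  3m^2−6m−9 = ((3/4)m−9/4)(4m+4) + (0)
Last nonzero remainder: 4m+4. Dividing through by 4 gives the monic gcd m+1.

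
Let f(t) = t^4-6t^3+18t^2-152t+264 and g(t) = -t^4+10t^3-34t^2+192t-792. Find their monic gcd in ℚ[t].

By polynomial division,
  t^4-6t^3+18t^2-152t+264 = (-1)(-t^4+10t^3-34t^2+192t-792) + (4t^3-16t^2+40t-528)
  -t^4+10t^3-34t^2+192t-792 = (-(1/4)t+3/2)(4t^3-16t^2+40t-528) + (0)
Last nonzero remainder: 4t^3-16t^2+40t-528. Dividing through by 4 gives the monic gcd t^3-4t^2+10t-132.

t^3-4t^2+10t-132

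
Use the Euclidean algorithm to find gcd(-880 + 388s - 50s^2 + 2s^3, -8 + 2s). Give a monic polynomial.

-4 + s

By polynomial division,
  2s^3 - 50s^2 + 388s - 880 = (s^2 - 21s + 110)(2s - 8) + (0)
Last nonzero remainder: 2s - 8. Dividing through by 2 gives the monic gcd s - 4.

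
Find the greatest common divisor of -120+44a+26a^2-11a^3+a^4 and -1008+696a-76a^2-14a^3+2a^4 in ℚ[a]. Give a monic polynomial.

12-8a+a^2

By polynomial division,
  a^4-11a^3+26a^2+44a-120 = (1/2)(2a^4-14a^3-76a^2+696a-1008) + (-4a^3+64a^2-304a+384)
  2a^4-14a^3-76a^2+696a-1008 = (-(1/2)a-9/2)(-4a^3+64a^2-304a+384) + (60a^2-480a+720)
  -4a^3+64a^2-304a+384 = (-(1/15)a+8/15)(60a^2-480a+720) + (0)
Last nonzero remainder: 60a^2-480a+720. Dividing through by 60 gives the monic gcd a^2-8a+12.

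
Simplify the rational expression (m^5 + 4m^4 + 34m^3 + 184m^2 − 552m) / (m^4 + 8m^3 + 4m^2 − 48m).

Repeated division with remainder:
  m^5 + 4m^4 + 34m^3 + 184m^2 − 552m = (m − 4)(m^4 + 8m^3 + 4m^2 − 48m) + (62m^3 + 248m^2 − 744m)
  m^4 + 8m^3 + 4m^2 − 48m = ((1/62)m + 2/31)(62m^3 + 248m^2 − 744m) + (0)
Last nonzero remainder: 62m^3 + 248m^2 − 744m. Dividing through by 62 gives the monic gcd m^3 + 4m^2 − 12m.
Cancel m^3 + 4m^2 − 12m from numerator and denominator to get the reduced form.

(m^2 + 46)/(m + 4)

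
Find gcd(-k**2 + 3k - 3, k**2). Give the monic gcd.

1

Euclidean algorithm in ℚ[k]:
  -k**2 + 3k - 3 = (-1)(k**2) + (3k - 3)
  k**2 = ((1/3)k + 1/3)(3k - 3) + (1)
  3k - 3 = (3k - 3)(1) + (0)
The last nonzero remainder is the constant 1, so the polynomials are coprime and gcd = 1.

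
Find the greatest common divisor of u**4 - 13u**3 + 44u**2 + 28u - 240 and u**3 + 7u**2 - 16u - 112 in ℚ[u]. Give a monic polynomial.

Repeated division with remainder:
  u**4 - 13u**3 + 44u**2 + 28u - 240 = (u - 20)(u**3 + 7u**2 - 16u - 112) + (200u**2 - 180u - 2480)
  u**3 + 7u**2 - 16u - 112 = ((1/200)u + 79/2000)(200u**2 - 180u - 2480) + ((351/100)u - 351/25)
  200u**2 - 180u - 2480 = ((20000/351)u + 62000/351)((351/100)u - 351/25) + (0)
Last nonzero remainder: (351/100)u - 351/25. Dividing through by 351/100 gives the monic gcd u - 4.

u - 4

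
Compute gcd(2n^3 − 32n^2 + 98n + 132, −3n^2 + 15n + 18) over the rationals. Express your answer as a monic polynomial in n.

Euclidean algorithm in ℚ[n]:
  2n^3 − 32n^2 + 98n + 132 = (−(2/3)n + 22/3)(−3n^2 + 15n + 18) + (0)
Last nonzero remainder: −3n^2 + 15n + 18. Dividing through by −3 gives the monic gcd n^2 − 5n − 6.

n^2 − 5n − 6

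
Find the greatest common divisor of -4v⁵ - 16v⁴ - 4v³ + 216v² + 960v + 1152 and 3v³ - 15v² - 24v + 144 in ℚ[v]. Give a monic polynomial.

v² - v - 12

Repeated division with remainder:
  -4v⁵ - 16v⁴ - 4v³ + 216v² + 960v + 1152 = (-(4/3)v² - 12v - 72)(3v³ - 15v² - 24v + 144) + (-960v² + 960v + 11520)
  3v³ - 15v² - 24v + 144 = (-(1/320)v + 1/80)(-960v² + 960v + 11520) + (0)
Last nonzero remainder: -960v² + 960v + 11520. Dividing through by -960 gives the monic gcd v² - v - 12.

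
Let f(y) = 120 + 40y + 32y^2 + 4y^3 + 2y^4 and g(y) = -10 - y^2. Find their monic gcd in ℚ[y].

10 + y^2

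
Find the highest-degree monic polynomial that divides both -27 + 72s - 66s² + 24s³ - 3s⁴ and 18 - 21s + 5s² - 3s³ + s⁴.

Repeated division with remainder:
  -3s⁴ + 24s³ - 66s² + 72s - 27 = (-3)(s⁴ - 3s³ + 5s² - 21s + 18) + (15s³ - 51s² + 9s + 27)
  s⁴ - 3s³ + 5s² - 21s + 18 = ((1/15)s + 2/75)(15s³ - 51s² + 9s + 27) + ((144/25)s² - (576/25)s + 432/25)
  15s³ - 51s² + 9s + 27 = ((125/48)s + 25/16)((144/25)s² - (576/25)s + 432/25) + (0)
Last nonzero remainder: (144/25)s² - (576/25)s + 432/25. Dividing through by 144/25 gives the monic gcd s² - 4s + 3.

3 - 4s + s²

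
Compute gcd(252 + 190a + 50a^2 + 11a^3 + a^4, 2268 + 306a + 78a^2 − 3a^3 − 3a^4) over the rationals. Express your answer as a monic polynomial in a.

18 + 2a + a^2

Apply the Euclidean algorithm:
  a^4 + 11a^3 + 50a^2 + 190a + 252 = (−1/3)(−3a^4 − 3a^3 + 78a^2 + 306a + 2268) + (10a^3 + 76a^2 + 292a + 1008)
  −3a^4 − 3a^3 + 78a^2 + 306a + 2268 = (−(3/10)a + 99/50)(10a^3 + 76a^2 + 292a + 1008) + ((378/25)a^2 + (756/25)a + 6804/25)
  10a^3 + 76a^2 + 292a + 1008 = ((125/189)a + 100/27)((378/25)a^2 + (756/25)a + 6804/25) + (0)
Last nonzero remainder: (378/25)a^2 + (756/25)a + 6804/25. Dividing through by 378/25 gives the monic gcd a^2 + 2a + 18.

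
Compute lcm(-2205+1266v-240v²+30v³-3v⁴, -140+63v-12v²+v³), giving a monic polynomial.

20580-16961v+5929v²-1262v³+178v⁴-17v⁵+v⁶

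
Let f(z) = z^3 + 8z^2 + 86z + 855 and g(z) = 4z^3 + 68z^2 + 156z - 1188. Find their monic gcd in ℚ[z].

z + 9

Euclidean algorithm in ℚ[z]:
  z^3 + 8z^2 + 86z + 855 = (1/4)(4z^3 + 68z^2 + 156z - 1188) + (-9z^2 + 47z + 1152)
  4z^3 + 68z^2 + 156z - 1188 = (-(4/9)z - 800/81)(-9z^2 + 47z + 1152) + ((91708/81)z + 91708/9)
  -9z^2 + 47z + 1152 = (-(729/91708)z + 2592/22927)((91708/81)z + 91708/9) + (0)
Last nonzero remainder: (91708/81)z + 91708/9. Dividing through by 91708/81 gives the monic gcd z + 9.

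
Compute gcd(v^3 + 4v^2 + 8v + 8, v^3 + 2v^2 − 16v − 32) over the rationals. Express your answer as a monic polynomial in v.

v + 2

By polynomial division,
  v^3 + 4v^2 + 8v + 8 = (v^3 + 2v^2 − 16v − 32) + (2v^2 + 24v + 40)
  v^3 + 2v^2 − 16v − 32 = ((1/2)v − 5)(2v^2 + 24v + 40) + (84v + 168)
  2v^2 + 24v + 40 = ((1/42)v + 5/21)(84v + 168) + (0)
Last nonzero remainder: 84v + 168. Dividing through by 84 gives the monic gcd v + 2.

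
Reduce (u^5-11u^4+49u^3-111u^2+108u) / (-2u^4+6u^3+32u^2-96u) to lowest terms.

By polynomial division,
  u^5-11u^4+49u^3-111u^2+108u = (-(1/2)u+4)(-2u^4+6u^3+32u^2-96u) + (41u^3-287u^2+492u)
  -2u^4+6u^3+32u^2-96u = (-(2/41)u-8/41)(41u^3-287u^2+492u) + (0)
Last nonzero remainder: 41u^3-287u^2+492u. Dividing through by 41 gives the monic gcd u^3-7u^2+12u.
Cancel u^3-7u^2+12u from numerator and denominator to get the reduced form.

(-u^2+4u-9)/(2u+8)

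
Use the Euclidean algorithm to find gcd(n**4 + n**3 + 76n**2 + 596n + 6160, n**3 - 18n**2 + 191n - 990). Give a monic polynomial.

Apply the Euclidean algorithm:
  n**4 + n**3 + 76n**2 + 596n + 6160 = (n + 19)(n**3 - 18n**2 + 191n - 990) + (227n**2 - 2043n + 24970)
  n**3 - 18n**2 + 191n - 990 = ((1/227)n - 9/227)(227n**2 - 2043n + 24970) + (0)
Last nonzero remainder: 227n**2 - 2043n + 24970. Dividing through by 227 gives the monic gcd n**2 - 9n + 110.

n**2 - 9n + 110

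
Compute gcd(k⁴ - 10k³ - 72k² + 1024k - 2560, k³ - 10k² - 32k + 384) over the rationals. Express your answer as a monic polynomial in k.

k² - 16k + 64

Apply the Euclidean algorithm:
  k⁴ - 10k³ - 72k² + 1024k - 2560 = (k)(k³ - 10k² - 32k + 384) + (-40k² + 640k - 2560)
  k³ - 10k² - 32k + 384 = (-(1/40)k - 3/20)(-40k² + 640k - 2560) + (0)
Last nonzero remainder: -40k² + 640k - 2560. Dividing through by -40 gives the monic gcd k² - 16k + 64.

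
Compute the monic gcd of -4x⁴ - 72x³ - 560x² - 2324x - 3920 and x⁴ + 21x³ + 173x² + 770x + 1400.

x³ + 11x² + 63x + 140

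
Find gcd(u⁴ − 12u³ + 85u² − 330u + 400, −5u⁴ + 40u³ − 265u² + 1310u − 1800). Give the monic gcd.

u² − 7u + 10

Euclidean algorithm in ℚ[u]:
  u⁴ − 12u³ + 85u² − 330u + 400 = (−1/5)(−5u⁴ + 40u³ − 265u² + 1310u − 1800) + (−4u³ + 32u² − 68u + 40)
  −5u⁴ + 40u³ − 265u² + 1310u − 1800 = ((5/4)u)(−4u³ + 32u² − 68u + 40) + (−180u² + 1260u − 1800)
  −4u³ + 32u² − 68u + 40 = ((1/45)u − 1/45)(−180u² + 1260u − 1800) + (0)
Last nonzero remainder: −180u² + 1260u − 1800. Dividing through by −180 gives the monic gcd u² − 7u + 10.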